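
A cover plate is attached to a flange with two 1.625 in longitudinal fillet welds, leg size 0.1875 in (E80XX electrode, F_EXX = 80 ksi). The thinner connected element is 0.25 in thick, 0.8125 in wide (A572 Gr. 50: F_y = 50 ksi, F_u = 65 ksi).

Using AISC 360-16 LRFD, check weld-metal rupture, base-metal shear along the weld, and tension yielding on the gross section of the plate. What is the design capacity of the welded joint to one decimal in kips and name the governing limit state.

Weld metal: throat = 0.707×0.1875 = 0.13256 in, L = 2×1.625 = 3.25 in. φR_n = 0.75 × 0.6 × 80 × 0.13256 × 3.25 = 15.5 kips.
Base metal shear (0.25 in plate): yield φR_n = 1.0×0.6×50×0.25×3.25 = 24.4 kips; rupture φR_n = 0.75×0.6×65×0.25×3.25 = 23.8 kips; take 23.8 kips (rupture).
Tension yield (gross): A_g = 0.8125×0.25 = 0.20313 in². φR_n = 0.90 × 50 × 0.20313 = 9.1 kips.
Governing: min(15.5, 23.8, 9.1) = 9.1 kips → gross-section yield.

9.1 kips (gross-section yield governs)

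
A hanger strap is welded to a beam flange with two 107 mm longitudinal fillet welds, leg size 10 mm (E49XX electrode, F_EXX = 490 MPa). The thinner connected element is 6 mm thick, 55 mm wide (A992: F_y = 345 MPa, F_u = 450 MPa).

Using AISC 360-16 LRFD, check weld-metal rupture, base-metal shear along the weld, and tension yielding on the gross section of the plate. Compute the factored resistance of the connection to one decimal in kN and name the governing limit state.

Weld metal: throat = 0.707×10 = 7.07 mm, L = 2×107 = 214 mm. φR_n = 0.75 × 0.6 × 490 × 7.07 × 214 = 333.6 kN.
Base metal shear (6 mm plate): yield φR_n = 1.0×0.6×345×6×214 = 265.8 kN; rupture φR_n = 0.75×0.6×450×6×214 = 260.0 kN; take 260.0 kN (rupture).
Tension yield (gross): A_g = 55×6 = 330 mm². φR_n = 0.90 × 345 × 330 = 102.5 kN.
Governing: min(333.6, 260.0, 102.5) = 102.5 kN → gross-section yield.

102.5 kN (gross-section yield governs)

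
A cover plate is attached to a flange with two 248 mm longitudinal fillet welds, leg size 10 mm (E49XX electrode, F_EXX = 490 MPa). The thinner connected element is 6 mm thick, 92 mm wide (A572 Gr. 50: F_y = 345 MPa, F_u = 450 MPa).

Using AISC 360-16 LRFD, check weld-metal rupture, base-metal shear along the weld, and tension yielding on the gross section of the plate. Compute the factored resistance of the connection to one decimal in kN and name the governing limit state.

Weld metal: throat = 0.707×10 = 7.07 mm, L = 2×248 = 496 mm. φR_n = 0.75 × 0.6 × 490 × 7.07 × 496 = 773.2 kN.
Base metal shear (6 mm plate): yield φR_n = 1.0×0.6×345×6×496 = 616.0 kN; rupture φR_n = 0.75×0.6×450×6×496 = 602.6 kN; take 602.6 kN (rupture).
Tension yield (gross): A_g = 92×6 = 552 mm². φR_n = 0.90 × 345 × 552 = 171.4 kN.
Governing: min(773.2, 602.6, 171.4) = 171.4 kN → gross-section yield.

171.4 kN (gross-section yield governs)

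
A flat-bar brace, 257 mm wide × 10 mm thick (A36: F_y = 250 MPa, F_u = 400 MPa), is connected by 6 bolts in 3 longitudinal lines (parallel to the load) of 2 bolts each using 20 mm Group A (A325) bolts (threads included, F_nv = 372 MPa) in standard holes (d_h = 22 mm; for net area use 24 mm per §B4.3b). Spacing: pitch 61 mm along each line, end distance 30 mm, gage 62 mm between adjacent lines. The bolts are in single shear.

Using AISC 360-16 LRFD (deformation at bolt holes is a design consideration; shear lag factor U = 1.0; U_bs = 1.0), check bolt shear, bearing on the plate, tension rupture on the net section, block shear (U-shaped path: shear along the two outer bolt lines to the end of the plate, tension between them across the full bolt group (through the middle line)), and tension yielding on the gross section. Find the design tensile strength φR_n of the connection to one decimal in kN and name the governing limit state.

Bolt shear: A_b = π(20)²/4 = 314.16 mm². φR_n = 0.75 × 372 × 314.16 × 6 × 1 = 525.9 kN.
Bearing (10 mm plate, F_u = 400 MPa): end bolts L_c = 30 − 22/2 = 19, R_n = min(1.2×19×10×400, 2.4×20×10×400) = 91.2 kN/bolt; interior L_c = 61 − 22 = 39, R_n = 187.2 kN/bolt. φR_n = 0.75 × (3×91.2 + 3×187.2) = 626.4 kN.
Tension rupture (net): A_n = (257 − 3×24)×10 = 1850 mm² (U = 1.0, A_e = A_n). φR_n = 0.75 × 400 × 1850 = 555.0 kN.
Block shear: shear path 2×[30+1×61] = 2×91 mm, A_gv = 1820, A_nv = 2×(91 − 1.5×24)×10 = 1100 mm²; tension across gage: (124 − 2×24)×10 = 760 mm². R_n = min(0.6×400×1100, 0.6×250×1820) + 1.0×400×760 = min(264, 273) + 304 = 568 kN. φR_n = 0.75 × 568 = 426.0 kN.
Tension yield (gross): A_g = 257×10 = 2570 mm². φR_n = 0.90 × 250 × 2570 = 578.3 kN.
Governing: min(525.9, 626.4, 555.0, 426.0, 578.3) = 426.0 kN → block shear.

426.0 kN (block shear governs)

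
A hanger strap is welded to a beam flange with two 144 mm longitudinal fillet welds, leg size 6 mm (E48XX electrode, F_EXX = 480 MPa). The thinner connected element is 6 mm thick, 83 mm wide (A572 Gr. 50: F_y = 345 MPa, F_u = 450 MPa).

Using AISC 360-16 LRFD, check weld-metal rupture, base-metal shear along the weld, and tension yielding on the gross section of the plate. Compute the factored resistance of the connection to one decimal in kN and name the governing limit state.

154.6 kN (gross-section yield governs)

Weld metal: throat = 0.707×6 = 4.242 mm, L = 2×144 = 288 mm. φR_n = 0.75 × 0.6 × 480 × 4.242 × 288 = 263.9 kN.
Base metal shear (6 mm plate): yield φR_n = 1.0×0.6×345×6×288 = 357.7 kN; rupture φR_n = 0.75×0.6×450×6×288 = 349.9 kN; take 349.9 kN (rupture).
Tension yield (gross): A_g = 83×6 = 498 mm². φR_n = 0.90 × 345 × 498 = 154.6 kN.
Governing: min(263.9, 349.9, 154.6) = 154.6 kN → gross-section yield.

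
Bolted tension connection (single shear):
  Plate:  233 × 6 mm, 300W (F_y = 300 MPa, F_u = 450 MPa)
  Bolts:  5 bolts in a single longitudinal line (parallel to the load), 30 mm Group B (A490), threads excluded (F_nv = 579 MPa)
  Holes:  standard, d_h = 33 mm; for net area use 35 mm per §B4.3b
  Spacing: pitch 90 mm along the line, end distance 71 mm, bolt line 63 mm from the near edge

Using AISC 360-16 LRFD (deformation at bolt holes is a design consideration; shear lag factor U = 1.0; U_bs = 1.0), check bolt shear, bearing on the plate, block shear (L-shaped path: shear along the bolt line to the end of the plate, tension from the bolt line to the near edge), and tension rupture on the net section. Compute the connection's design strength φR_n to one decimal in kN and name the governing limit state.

Bolt shear: A_b = π(30)²/4 = 706.86 mm². φR_n = 0.75 × 579 × 706.86 × 5 × 1 = 1534.8 kN.
Bearing (6 mm plate, F_u = 450 MPa): end bolts L_c = 71 − 33/2 = 54.5, R_n = min(1.2×54.5×6×450, 2.4×30×6×450) = 176.58 kN/bolt; interior L_c = 90 − 33 = 57, R_n = 184.68 kN/bolt. φR_n = 0.75 × (1×176.58 + 4×184.68) = 686.5 kN.
Block shear: shear path 1×[71+4×90] = 1×431 mm, A_gv = 2586, A_nv = 1×(431 − 4.5×35)×6 = 1641 mm²; tension to near edge: (63 − 0.5×35)×6 = 273 mm². R_n = min(0.6×450×1641, 0.6×300×2586) + 1.0×450×273 = min(443.07, 465.48) + 122.85 = 565.92 kN. φR_n = 0.75 × 565.92 = 424.4 kN.
Tension rupture (net): A_n = (233 − 1×35)×6 = 1188 mm² (U = 1.0, A_e = A_n). φR_n = 0.75 × 450 × 1188 = 401.0 kN.
Governing: min(1534.8, 686.5, 424.4, 401.0) = 401.0 kN → net-section rupture.

401.0 kN (net-section rupture governs)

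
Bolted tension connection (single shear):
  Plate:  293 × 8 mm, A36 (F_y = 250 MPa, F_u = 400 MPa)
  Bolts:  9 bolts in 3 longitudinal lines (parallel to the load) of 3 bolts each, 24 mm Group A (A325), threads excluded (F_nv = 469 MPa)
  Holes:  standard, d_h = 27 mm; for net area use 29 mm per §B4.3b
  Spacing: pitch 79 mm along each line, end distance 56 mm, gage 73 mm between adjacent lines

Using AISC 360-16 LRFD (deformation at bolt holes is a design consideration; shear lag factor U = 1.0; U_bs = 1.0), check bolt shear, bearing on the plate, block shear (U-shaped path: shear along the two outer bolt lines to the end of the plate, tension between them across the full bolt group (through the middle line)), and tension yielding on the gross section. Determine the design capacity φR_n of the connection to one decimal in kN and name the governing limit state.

Bolt shear: A_b = π(24)²/4 = 452.39 mm². φR_n = 0.75 × 469 × 452.39 × 9 × 1 = 1432.2 kN.
Bearing (8 mm plate, F_u = 400 MPa): end bolts L_c = 56 − 27/2 = 42.5, R_n = min(1.2×42.5×8×400, 2.4×24×8×400) = 163.2 kN/bolt; interior L_c = 79 − 27 = 52, R_n = 184.32 kN/bolt. φR_n = 0.75 × (3×163.2 + 6×184.32) = 1196.6 kN.
Block shear: shear path 2×[56+2×79] = 2×214 mm, A_gv = 3424, A_nv = 2×(214 − 2.5×29)×8 = 2264 mm²; tension across gage: (146 − 2×29)×8 = 704 mm². R_n = min(0.6×400×2264, 0.6×250×3424) + 1.0×400×704 = min(543.36, 513.6) + 281.6 = 795.2 kN. φR_n = 0.75 × 795.2 = 596.4 kN.
Tension yield (gross): A_g = 293×8 = 2344 mm². φR_n = 0.90 × 250 × 2344 = 527.4 kN.
Governing: min(1432.2, 1196.6, 596.4, 527.4) = 527.4 kN → gross-section yield.

527.4 kN (gross-section yield governs)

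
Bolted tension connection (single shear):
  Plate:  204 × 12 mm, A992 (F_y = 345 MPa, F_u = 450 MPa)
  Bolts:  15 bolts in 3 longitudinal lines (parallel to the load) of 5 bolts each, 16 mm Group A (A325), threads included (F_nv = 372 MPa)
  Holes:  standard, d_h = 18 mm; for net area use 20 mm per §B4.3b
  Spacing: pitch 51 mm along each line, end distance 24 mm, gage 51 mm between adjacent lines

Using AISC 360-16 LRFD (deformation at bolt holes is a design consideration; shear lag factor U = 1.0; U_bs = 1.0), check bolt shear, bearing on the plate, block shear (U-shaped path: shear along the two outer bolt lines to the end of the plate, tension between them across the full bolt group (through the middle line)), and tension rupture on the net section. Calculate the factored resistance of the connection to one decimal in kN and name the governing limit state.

583.2 kN (net-section rupture governs)

Bolt shear: A_b = π(16)²/4 = 201.06 mm². φR_n = 0.75 × 372 × 201.06 × 15 × 1 = 841.4 kN.
Bearing (12 mm plate, F_u = 450 MPa): end bolts L_c = 24 − 18/2 = 15, R_n = min(1.2×15×12×450, 2.4×16×12×450) = 97.2 kN/bolt; interior L_c = 51 − 18 = 33, R_n = 207.36 kN/bolt. φR_n = 0.75 × (3×97.2 + 12×207.36) = 2084.9 kN.
Block shear: shear path 2×[24+4×51] = 2×228 mm, A_gv = 5472, A_nv = 2×(228 − 4.5×20)×12 = 3312 mm²; tension across gage: (102 − 2×20)×12 = 744 mm². R_n = min(0.6×450×3312, 0.6×345×5472) + 1.0×450×744 = min(894.24, 1132.7) + 334.8 = 1229 kN. φR_n = 0.75 × 1229 = 921.8 kN.
Tension rupture (net): A_n = (204 − 3×20)×12 = 1728 mm² (U = 1.0, A_e = A_n). φR_n = 0.75 × 450 × 1728 = 583.2 kN.
Governing: min(841.4, 2084.9, 921.8, 583.2) = 583.2 kN → net-section rupture.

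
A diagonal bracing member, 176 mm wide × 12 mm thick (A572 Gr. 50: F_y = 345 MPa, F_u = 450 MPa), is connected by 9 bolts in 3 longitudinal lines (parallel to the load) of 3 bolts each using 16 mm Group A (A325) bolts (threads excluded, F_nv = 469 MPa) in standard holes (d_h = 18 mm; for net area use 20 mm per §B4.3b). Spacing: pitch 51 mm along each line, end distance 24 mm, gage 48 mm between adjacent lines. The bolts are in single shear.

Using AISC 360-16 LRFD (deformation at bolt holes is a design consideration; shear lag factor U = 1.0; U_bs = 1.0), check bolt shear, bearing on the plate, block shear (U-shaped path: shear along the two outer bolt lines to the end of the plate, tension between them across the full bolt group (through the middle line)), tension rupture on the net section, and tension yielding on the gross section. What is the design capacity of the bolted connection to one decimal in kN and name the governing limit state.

Bolt shear: A_b = π(16)²/4 = 201.06 mm². φR_n = 0.75 × 469 × 201.06 × 9 × 1 = 636.5 kN.
Bearing (12 mm plate, F_u = 450 MPa): end bolts L_c = 24 − 18/2 = 15, R_n = min(1.2×15×12×450, 2.4×16×12×450) = 97.2 kN/bolt; interior L_c = 51 − 18 = 33, R_n = 207.36 kN/bolt. φR_n = 0.75 × (3×97.2 + 6×207.36) = 1151.8 kN.
Block shear: shear path 2×[24+2×51] = 2×126 mm, A_gv = 3024, A_nv = 2×(126 − 2.5×20)×12 = 1824 mm²; tension across gage: (96 − 2×20)×12 = 672 mm². R_n = min(0.6×450×1824, 0.6×345×3024) + 1.0×450×672 = min(492.48, 625.97) + 302.4 = 794.88 kN. φR_n = 0.75 × 794.88 = 596.2 kN.
Tension rupture (net): A_n = (176 − 3×20)×12 = 1392 mm² (U = 1.0, A_e = A_n). φR_n = 0.75 × 450 × 1392 = 469.8 kN.
Tension yield (gross): A_g = 176×12 = 2112 mm². φR_n = 0.90 × 345 × 2112 = 655.8 kN.
Governing: min(636.5, 1151.8, 596.2, 469.8, 655.8) = 469.8 kN → net-section rupture.

469.8 kN (net-section rupture governs)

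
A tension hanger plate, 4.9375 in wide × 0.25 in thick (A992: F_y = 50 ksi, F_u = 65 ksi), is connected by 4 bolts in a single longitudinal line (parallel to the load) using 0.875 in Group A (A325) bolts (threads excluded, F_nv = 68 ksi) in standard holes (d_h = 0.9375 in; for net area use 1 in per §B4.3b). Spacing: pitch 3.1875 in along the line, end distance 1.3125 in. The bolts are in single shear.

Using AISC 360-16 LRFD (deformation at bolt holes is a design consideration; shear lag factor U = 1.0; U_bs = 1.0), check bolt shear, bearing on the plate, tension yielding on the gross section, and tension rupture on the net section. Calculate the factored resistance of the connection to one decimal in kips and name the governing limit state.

48.0 kips (net-section rupture governs)

Bolt shear: A_b = π(0.875)²/4 = 0.60132 in². φR_n = 0.75 × 68 × 0.60132 × 4 × 1 = 122.7 kips.
Bearing (0.25 in plate, F_u = 65 ksi): end bolts L_c = 1.3125 − 0.9375/2 = 0.84375, R_n = min(1.2×0.84375×0.25×65, 2.4×0.875×0.25×65) = 16.453 kips/bolt; interior L_c = 3.1875 − 0.9375 = 2.25, R_n = 34.125 kips/bolt. φR_n = 0.75 × (1×16.453 + 3×34.125) = 89.1 kips.
Tension yield (gross): A_g = 4.9375×0.25 = 1.2344 in². φR_n = 0.90 × 50 × 1.2344 = 55.5 kips.
Tension rupture (net): A_n = (4.9375 − 1×1)×0.25 = 0.98438 in² (U = 1.0, A_e = A_n). φR_n = 0.75 × 65 × 0.98438 = 48.0 kips.
Governing: min(122.7, 89.1, 55.5, 48.0) = 48.0 kips → net-section rupture.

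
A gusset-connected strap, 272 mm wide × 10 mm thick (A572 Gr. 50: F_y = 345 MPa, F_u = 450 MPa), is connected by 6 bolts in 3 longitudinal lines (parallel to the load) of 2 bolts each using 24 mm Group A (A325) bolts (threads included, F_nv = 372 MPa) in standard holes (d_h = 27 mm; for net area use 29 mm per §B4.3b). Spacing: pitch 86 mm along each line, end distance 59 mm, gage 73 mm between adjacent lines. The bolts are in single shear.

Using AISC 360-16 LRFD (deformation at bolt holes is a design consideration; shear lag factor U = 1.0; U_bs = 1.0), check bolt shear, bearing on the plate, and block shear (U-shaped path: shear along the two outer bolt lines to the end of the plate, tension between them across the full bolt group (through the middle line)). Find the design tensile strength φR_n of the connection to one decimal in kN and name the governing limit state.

Bolt shear: A_b = π(24)²/4 = 452.39 mm². φR_n = 0.75 × 372 × 452.39 × 6 × 1 = 757.3 kN.
Bearing (10 mm plate, F_u = 450 MPa): end bolts L_c = 59 − 27/2 = 45.5, R_n = min(1.2×45.5×10×450, 2.4×24×10×450) = 245.7 kN/bolt; interior L_c = 86 − 27 = 59, R_n = 259.2 kN/bolt. φR_n = 0.75 × (3×245.7 + 3×259.2) = 1136.0 kN.
Block shear: shear path 2×[59+1×86] = 2×145 mm, A_gv = 2900, A_nv = 2×(145 − 1.5×29)×10 = 2030 mm²; tension across gage: (146 − 2×29)×10 = 880 mm². R_n = min(0.6×450×2030, 0.6×345×2900) + 1.0×450×880 = min(548.1, 600.3) + 396 = 944.1 kN. φR_n = 0.75 × 944.1 = 708.1 kN.
Governing: min(757.3, 1136.0, 708.1) = 708.1 kN → block shear.

708.1 kN (block shear governs)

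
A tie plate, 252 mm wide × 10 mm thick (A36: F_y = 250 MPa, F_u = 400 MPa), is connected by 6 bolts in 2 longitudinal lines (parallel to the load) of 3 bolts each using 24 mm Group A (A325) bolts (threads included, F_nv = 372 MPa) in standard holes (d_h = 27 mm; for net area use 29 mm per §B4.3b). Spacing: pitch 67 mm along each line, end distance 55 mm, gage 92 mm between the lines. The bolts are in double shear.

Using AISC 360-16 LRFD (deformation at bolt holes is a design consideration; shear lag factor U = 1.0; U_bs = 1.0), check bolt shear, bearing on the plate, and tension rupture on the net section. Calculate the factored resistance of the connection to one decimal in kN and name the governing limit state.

582.0 kN (net-section rupture governs)

Bolt shear: A_b = π(24)²/4 = 452.39 mm². φR_n = 0.75 × 372 × 452.39 × 6 × 2 = 1514.6 kN.
Bearing (10 mm plate, F_u = 400 MPa): end bolts L_c = 55 − 27/2 = 41.5, R_n = min(1.2×41.5×10×400, 2.4×24×10×400) = 199.2 kN/bolt; interior L_c = 67 − 27 = 40, R_n = 192 kN/bolt. φR_n = 0.75 × (2×199.2 + 4×192) = 874.8 kN.
Tension rupture (net): A_n = (252 − 2×29)×10 = 1940 mm² (U = 1.0, A_e = A_n). φR_n = 0.75 × 400 × 1940 = 582.0 kN.
Governing: min(1514.6, 874.8, 582.0) = 582.0 kN → net-section rupture.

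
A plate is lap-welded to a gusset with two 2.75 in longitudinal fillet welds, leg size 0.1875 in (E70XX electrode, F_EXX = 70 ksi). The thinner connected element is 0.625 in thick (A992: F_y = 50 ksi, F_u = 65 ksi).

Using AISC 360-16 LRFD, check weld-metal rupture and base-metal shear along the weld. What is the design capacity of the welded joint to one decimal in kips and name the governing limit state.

Weld metal: throat = 0.707×0.1875 = 0.13256 in, L = 2×2.75 = 5.5 in. φR_n = 0.75 × 0.6 × 70 × 0.13256 × 5.5 = 23.0 kips.
Base metal shear (0.625 in plate): yield φR_n = 1.0×0.6×50×0.625×5.5 = 103.1 kips; rupture φR_n = 0.75×0.6×65×0.625×5.5 = 100.5 kips; take 100.5 kips (rupture).
Governing: min(23.0, 100.5) = 23.0 kips → weld metal.

23.0 kips (weld metal governs)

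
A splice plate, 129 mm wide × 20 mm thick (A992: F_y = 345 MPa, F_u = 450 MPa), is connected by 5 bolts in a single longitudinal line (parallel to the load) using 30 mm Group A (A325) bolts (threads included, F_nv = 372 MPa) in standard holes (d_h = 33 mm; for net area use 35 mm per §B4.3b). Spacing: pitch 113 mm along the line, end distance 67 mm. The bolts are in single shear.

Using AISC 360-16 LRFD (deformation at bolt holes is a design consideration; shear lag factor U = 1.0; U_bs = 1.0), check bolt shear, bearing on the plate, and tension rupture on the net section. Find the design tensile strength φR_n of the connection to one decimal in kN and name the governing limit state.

Bolt shear: A_b = π(30)²/4 = 706.86 mm². φR_n = 0.75 × 372 × 706.86 × 5 × 1 = 986.1 kN.
Bearing (20 mm plate, F_u = 450 MPa): end bolts L_c = 67 − 33/2 = 50.5, R_n = min(1.2×50.5×20×450, 2.4×30×20×450) = 545.4 kN/bolt; interior L_c = 113 − 33 = 80, R_n = 648 kN/bolt. φR_n = 0.75 × (1×545.4 + 4×648) = 2353.1 kN.
Tension rupture (net): A_n = (129 − 1×35)×20 = 1880 mm² (U = 1.0, A_e = A_n). φR_n = 0.75 × 450 × 1880 = 634.5 kN.
Governing: min(986.1, 2353.1, 634.5) = 634.5 kN → net-section rupture.

634.5 kN (net-section rupture governs)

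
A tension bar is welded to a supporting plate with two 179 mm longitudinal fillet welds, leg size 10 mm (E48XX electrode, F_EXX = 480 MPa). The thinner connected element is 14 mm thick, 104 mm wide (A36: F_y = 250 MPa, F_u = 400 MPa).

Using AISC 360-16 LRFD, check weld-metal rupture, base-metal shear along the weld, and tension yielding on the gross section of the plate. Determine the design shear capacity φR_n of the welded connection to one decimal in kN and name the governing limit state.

Weld metal: throat = 0.707×10 = 7.07 mm, L = 2×179 = 358 mm. φR_n = 0.75 × 0.6 × 480 × 7.07 × 358 = 546.7 kN.
Base metal shear (14 mm plate): yield φR_n = 1.0×0.6×250×14×358 = 751.8 kN; rupture φR_n = 0.75×0.6×400×14×358 = 902.2 kN; take 751.8 kN (yield).
Tension yield (gross): A_g = 104×14 = 1456 mm². φR_n = 0.90 × 250 × 1456 = 327.6 kN.
Governing: min(546.7, 751.8, 327.6) = 327.6 kN → gross-section yield.

327.6 kN (gross-section yield governs)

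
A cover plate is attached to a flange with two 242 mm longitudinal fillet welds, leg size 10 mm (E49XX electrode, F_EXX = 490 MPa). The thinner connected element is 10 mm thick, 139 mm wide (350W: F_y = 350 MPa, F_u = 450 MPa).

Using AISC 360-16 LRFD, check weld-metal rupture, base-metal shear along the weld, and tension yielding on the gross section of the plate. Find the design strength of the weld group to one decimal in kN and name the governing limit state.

Weld metal: throat = 0.707×10 = 7.07 mm, L = 2×242 = 484 mm. φR_n = 0.75 × 0.6 × 490 × 7.07 × 484 = 754.5 kN.
Base metal shear (10 mm plate): yield φR_n = 1.0×0.6×350×10×484 = 1016.4 kN; rupture φR_n = 0.75×0.6×450×10×484 = 980.1 kN; take 980.1 kN (rupture).
Tension yield (gross): A_g = 139×10 = 1390 mm². φR_n = 0.90 × 350 × 1390 = 437.9 kN.
Governing: min(754.5, 980.1, 437.9) = 437.9 kN → gross-section yield.

437.9 kN (gross-section yield governs)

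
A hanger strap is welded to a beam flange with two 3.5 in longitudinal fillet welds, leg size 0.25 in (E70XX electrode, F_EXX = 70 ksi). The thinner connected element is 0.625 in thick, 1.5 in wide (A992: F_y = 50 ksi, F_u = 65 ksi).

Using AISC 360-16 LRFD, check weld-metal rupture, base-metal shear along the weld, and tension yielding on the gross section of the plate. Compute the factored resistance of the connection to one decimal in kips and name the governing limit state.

39.0 kips (weld metal governs)

Weld metal: throat = 0.707×0.25 = 0.17675 in, L = 2×3.5 = 7 in. φR_n = 0.75 × 0.6 × 70 × 0.17675 × 7 = 39.0 kips.
Base metal shear (0.625 in plate): yield φR_n = 1.0×0.6×50×0.625×7 = 131.3 kips; rupture φR_n = 0.75×0.6×65×0.625×7 = 128.0 kips; take 128.0 kips (rupture).
Tension yield (gross): A_g = 1.5×0.625 = 0.9375 in². φR_n = 0.90 × 50 × 0.9375 = 42.2 kips.
Governing: min(39.0, 128.0, 42.2) = 39.0 kips → weld metal.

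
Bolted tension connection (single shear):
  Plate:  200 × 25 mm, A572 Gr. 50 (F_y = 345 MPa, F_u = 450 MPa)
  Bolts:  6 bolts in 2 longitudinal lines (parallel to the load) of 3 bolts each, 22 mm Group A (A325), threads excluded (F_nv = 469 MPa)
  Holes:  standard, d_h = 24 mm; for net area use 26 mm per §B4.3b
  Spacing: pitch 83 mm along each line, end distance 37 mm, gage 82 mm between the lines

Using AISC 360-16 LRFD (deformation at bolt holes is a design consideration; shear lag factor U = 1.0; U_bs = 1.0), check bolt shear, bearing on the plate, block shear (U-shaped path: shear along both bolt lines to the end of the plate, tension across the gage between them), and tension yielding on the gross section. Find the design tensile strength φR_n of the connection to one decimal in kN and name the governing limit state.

802.3 kN (bolt shear governs)

Bolt shear: A_b = π(22)²/4 = 380.13 mm². φR_n = 0.75 × 469 × 380.13 × 6 × 1 = 802.3 kN.
Bearing (25 mm plate, F_u = 450 MPa): end bolts L_c = 37 − 24/2 = 25, R_n = min(1.2×25×25×450, 2.4×22×25×450) = 337.5 kN/bolt; interior L_c = 83 − 24 = 59, R_n = 594 kN/bolt. φR_n = 0.75 × (2×337.5 + 4×594) = 2288.3 kN.
Block shear: shear path 2×[37+2×83] = 2×203 mm, A_gv = 10150, A_nv = 2×(203 − 2.5×26)×25 = 6900 mm²; tension across gage: (82 − 1×26)×25 = 1400 mm². R_n = min(0.6×450×6900, 0.6×345×10150) + 1.0×450×1400 = min(1863, 2101.1) + 630 = 2493 kN. φR_n = 0.75 × 2493 = 1869.8 kN.
Tension yield (gross): A_g = 200×25 = 5000 mm². φR_n = 0.90 × 345 × 5000 = 1552.5 kN.
Governing: min(802.3, 2288.3, 1869.8, 1552.5) = 802.3 kN → bolt shear.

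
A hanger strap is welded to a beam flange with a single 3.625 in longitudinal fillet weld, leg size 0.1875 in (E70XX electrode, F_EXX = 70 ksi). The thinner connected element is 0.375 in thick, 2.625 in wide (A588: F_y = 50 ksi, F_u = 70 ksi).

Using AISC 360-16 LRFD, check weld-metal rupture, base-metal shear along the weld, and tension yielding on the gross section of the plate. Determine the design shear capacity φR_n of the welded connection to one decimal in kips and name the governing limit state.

Weld metal: throat = 0.707×0.1875 = 0.13256 in, L = 3.625 in. φR_n = 0.75 × 0.6 × 70 × 0.13256 × 3.625 = 15.1 kips.
Base metal shear (0.375 in plate): yield φR_n = 1.0×0.6×50×0.375×3.625 = 40.8 kips; rupture φR_n = 0.75×0.6×70×0.375×3.625 = 42.8 kips; take 40.8 kips (yield).
Tension yield (gross): A_g = 2.625×0.375 = 0.98438 in². φR_n = 0.90 × 50 × 0.98438 = 44.3 kips.
Governing: min(15.1, 40.8, 44.3) = 15.1 kips → weld metal.

15.1 kips (weld metal governs)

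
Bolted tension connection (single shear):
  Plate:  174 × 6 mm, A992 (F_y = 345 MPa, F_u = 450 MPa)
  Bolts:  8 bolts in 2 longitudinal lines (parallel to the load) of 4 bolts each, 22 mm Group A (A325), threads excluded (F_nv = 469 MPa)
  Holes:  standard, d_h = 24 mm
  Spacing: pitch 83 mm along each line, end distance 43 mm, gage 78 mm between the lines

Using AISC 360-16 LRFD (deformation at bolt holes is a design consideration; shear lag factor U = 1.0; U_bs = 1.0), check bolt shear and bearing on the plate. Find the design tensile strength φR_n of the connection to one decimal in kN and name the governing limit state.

Bolt shear: A_b = π(22)²/4 = 380.13 mm². φR_n = 0.75 × 469 × 380.13 × 8 × 1 = 1069.7 kN.
Bearing (6 mm plate, F_u = 450 MPa): end bolts L_c = 43 − 24/2 = 31, R_n = min(1.2×31×6×450, 2.4×22×6×450) = 100.44 kN/bolt; interior L_c = 83 − 24 = 59, R_n = 142.56 kN/bolt. φR_n = 0.75 × (2×100.44 + 6×142.56) = 792.2 kN.
Governing: min(1069.7, 792.2) = 792.2 kN → bearing.

792.2 kN (bearing governs)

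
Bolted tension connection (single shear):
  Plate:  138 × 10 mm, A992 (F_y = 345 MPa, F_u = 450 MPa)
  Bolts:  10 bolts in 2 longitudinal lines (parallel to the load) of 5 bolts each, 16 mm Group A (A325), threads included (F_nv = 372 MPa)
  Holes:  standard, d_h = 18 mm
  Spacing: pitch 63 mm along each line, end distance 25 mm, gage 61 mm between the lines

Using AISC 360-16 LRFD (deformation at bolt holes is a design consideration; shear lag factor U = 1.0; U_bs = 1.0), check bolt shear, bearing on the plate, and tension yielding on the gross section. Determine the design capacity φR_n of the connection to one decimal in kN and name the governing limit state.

428.5 kN (gross-section yield governs)

Bolt shear: A_b = π(16)²/4 = 201.06 mm². φR_n = 0.75 × 372 × 201.06 × 10 × 1 = 561.0 kN.
Bearing (10 mm plate, F_u = 450 MPa): end bolts L_c = 25 − 18/2 = 16, R_n = min(1.2×16×10×450, 2.4×16×10×450) = 86.4 kN/bolt; interior L_c = 63 − 18 = 45, R_n = 172.8 kN/bolt. φR_n = 0.75 × (2×86.4 + 8×172.8) = 1166.4 kN.
Tension yield (gross): A_g = 138×10 = 1380 mm². φR_n = 0.90 × 345 × 1380 = 428.5 kN.
Governing: min(561.0, 1166.4, 428.5) = 428.5 kN → gross-section yield.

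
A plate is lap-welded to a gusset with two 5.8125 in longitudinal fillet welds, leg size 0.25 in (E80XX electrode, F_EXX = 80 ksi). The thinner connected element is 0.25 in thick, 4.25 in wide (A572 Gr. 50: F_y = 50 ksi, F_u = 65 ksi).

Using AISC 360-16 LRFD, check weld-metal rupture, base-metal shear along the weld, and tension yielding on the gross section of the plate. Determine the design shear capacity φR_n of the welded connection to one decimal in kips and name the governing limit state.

47.8 kips (gross-section yield governs)

Weld metal: throat = 0.707×0.25 = 0.17675 in, L = 2×5.8125 = 11.625 in. φR_n = 0.75 × 0.6 × 80 × 0.17675 × 11.625 = 74.0 kips.
Base metal shear (0.25 in plate): yield φR_n = 1.0×0.6×50×0.25×11.625 = 87.2 kips; rupture φR_n = 0.75×0.6×65×0.25×11.625 = 85.0 kips; take 85.0 kips (rupture).
Tension yield (gross): A_g = 4.25×0.25 = 1.0625 in². φR_n = 0.90 × 50 × 1.0625 = 47.8 kips.
Governing: min(74.0, 85.0, 47.8) = 47.8 kips → gross-section yield.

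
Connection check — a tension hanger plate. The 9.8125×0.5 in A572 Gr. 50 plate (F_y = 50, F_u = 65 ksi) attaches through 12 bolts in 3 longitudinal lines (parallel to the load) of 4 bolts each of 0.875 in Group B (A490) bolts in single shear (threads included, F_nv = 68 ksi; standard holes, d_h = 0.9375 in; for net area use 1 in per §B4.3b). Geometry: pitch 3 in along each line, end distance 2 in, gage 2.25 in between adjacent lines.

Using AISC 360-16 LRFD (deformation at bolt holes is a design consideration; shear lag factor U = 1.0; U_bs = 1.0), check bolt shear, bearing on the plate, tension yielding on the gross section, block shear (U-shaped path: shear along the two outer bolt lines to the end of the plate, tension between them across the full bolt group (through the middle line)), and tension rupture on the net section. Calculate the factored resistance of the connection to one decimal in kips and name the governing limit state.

166.1 kips (net-section rupture governs)

Bolt shear: A_b = π(0.875)²/4 = 0.60132 in². φR_n = 0.75 × 68 × 0.60132 × 12 × 1 = 368.0 kips.
Bearing (0.5 in plate, F_u = 65 ksi): end bolts L_c = 2 − 0.9375/2 = 1.53125, R_n = min(1.2×1.53125×0.5×65, 2.4×0.875×0.5×65) = 59.719 kips/bolt; interior L_c = 3 − 0.9375 = 2.0625, R_n = 68.25 kips/bolt. φR_n = 0.75 × (3×59.719 + 9×68.25) = 595.1 kips.
Tension yield (gross): A_g = 9.8125×0.5 = 4.9063 in². φR_n = 0.90 × 50 × 4.9063 = 220.8 kips.
Block shear: shear path 2×[2+3×3] = 2×11 in, A_gv = 11, A_nv = 2×(11 − 3.5×1)×0.5 = 7.5 in²; tension across gage: (4.5 − 2×1)×0.5 = 1.25 in². R_n = min(0.6×65×7.5, 0.6×50×11) + 1.0×65×1.25 = min(292.5, 330) + 81.25 = 373.75 kips. φR_n = 0.75 × 373.75 = 280.3 kips.
Tension rupture (net): A_n = (9.8125 − 3×1)×0.5 = 3.4063 in² (U = 1.0, A_e = A_n). φR_n = 0.75 × 65 × 3.4063 = 166.1 kips.
Governing: min(368.0, 595.1, 220.8, 280.3, 166.1) = 166.1 kips → net-section rupture.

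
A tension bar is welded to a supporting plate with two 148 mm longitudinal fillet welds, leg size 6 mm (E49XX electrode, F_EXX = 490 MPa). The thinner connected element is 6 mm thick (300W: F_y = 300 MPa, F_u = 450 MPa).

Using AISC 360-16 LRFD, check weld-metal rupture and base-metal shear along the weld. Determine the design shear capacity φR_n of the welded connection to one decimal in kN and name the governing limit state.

Weld metal: throat = 0.707×6 = 4.242 mm, L = 2×148 = 296 mm. φR_n = 0.75 × 0.6 × 490 × 4.242 × 296 = 276.9 kN.
Base metal shear (6 mm plate): yield φR_n = 1.0×0.6×300×6×296 = 319.7 kN; rupture φR_n = 0.75×0.6×450×6×296 = 359.6 kN; take 319.7 kN (yield).
Governing: min(276.9, 319.7) = 276.9 kN → weld metal.

276.9 kN (weld metal governs)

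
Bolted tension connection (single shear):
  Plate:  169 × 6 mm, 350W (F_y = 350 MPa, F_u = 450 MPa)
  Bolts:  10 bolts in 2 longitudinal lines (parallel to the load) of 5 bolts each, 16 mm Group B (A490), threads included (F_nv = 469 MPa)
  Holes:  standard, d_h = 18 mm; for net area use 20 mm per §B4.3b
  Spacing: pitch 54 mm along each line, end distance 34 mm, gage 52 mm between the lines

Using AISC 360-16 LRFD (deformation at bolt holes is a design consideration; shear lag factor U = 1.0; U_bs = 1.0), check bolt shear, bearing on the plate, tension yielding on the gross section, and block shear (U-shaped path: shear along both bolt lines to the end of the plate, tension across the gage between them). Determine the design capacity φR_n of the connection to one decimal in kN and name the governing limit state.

319.4 kN (gross-section yield governs)

Bolt shear: A_b = π(16)²/4 = 201.06 mm². φR_n = 0.75 × 469 × 201.06 × 10 × 1 = 707.2 kN.
Bearing (6 mm plate, F_u = 450 MPa): end bolts L_c = 34 − 18/2 = 25, R_n = min(1.2×25×6×450, 2.4×16×6×450) = 81 kN/bolt; interior L_c = 54 − 18 = 36, R_n = 103.68 kN/bolt. φR_n = 0.75 × (2×81 + 8×103.68) = 743.6 kN.
Tension yield (gross): A_g = 169×6 = 1014 mm². φR_n = 0.90 × 350 × 1014 = 319.4 kN.
Block shear: shear path 2×[34+4×54] = 2×250 mm, A_gv = 3000, A_nv = 2×(250 − 4.5×20)×6 = 1920 mm²; tension across gage: (52 − 1×20)×6 = 192 mm². R_n = min(0.6×450×1920, 0.6×350×3000) + 1.0×450×192 = min(518.4, 630) + 86.4 = 604.8 kN. φR_n = 0.75 × 604.8 = 453.6 kN.
Governing: min(707.2, 743.6, 319.4, 453.6) = 319.4 kN → gross-section yield.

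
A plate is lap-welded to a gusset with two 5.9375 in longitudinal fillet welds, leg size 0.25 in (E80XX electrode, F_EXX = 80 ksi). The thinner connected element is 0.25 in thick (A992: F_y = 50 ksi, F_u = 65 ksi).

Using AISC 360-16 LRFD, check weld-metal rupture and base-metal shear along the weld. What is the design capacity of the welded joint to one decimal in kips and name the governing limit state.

Weld metal: throat = 0.707×0.25 = 0.17675 in, L = 2×5.9375 = 11.875 in. φR_n = 0.75 × 0.6 × 80 × 0.17675 × 11.875 = 75.6 kips.
Base metal shear (0.25 in plate): yield φR_n = 1.0×0.6×50×0.25×11.875 = 89.1 kips; rupture φR_n = 0.75×0.6×65×0.25×11.875 = 86.8 kips; take 86.8 kips (rupture).
Governing: min(75.6, 86.8) = 75.6 kips → weld metal.

75.6 kips (weld metal governs)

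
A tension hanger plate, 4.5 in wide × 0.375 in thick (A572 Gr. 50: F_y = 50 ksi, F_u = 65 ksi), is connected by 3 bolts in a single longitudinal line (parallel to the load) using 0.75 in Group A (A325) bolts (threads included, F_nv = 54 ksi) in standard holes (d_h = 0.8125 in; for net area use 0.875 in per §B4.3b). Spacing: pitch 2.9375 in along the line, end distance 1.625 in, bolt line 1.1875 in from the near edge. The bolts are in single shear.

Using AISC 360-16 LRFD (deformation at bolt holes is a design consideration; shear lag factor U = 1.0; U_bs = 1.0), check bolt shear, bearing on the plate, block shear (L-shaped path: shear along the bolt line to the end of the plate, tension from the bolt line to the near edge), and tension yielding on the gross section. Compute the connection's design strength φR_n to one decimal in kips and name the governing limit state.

Bolt shear: A_b = π(0.75)²/4 = 0.44179 in². φR_n = 0.75 × 54 × 0.44179 × 3 × 1 = 53.7 kips.
Bearing (0.375 in plate, F_u = 65 ksi): end bolts L_c = 1.625 − 0.8125/2 = 1.21875, R_n = min(1.2×1.21875×0.375×65, 2.4×0.75×0.375×65) = 35.648 kips/bolt; interior L_c = 2.9375 − 0.8125 = 2.125, R_n = 43.875 kips/bolt. φR_n = 0.75 × (1×35.648 + 2×43.875) = 92.5 kips.
Block shear: shear path 1×[1.625+2×2.9375] = 1×7.5 in, A_gv = 2.8125, A_nv = 1×(7.5 − 2.5×0.875)×0.375 = 1.9922 in²; tension to near edge: (1.1875 − 0.5×0.875)×0.375 = 0.28125 in². R_n = min(0.6×65×1.9922, 0.6×50×2.8125) + 1.0×65×0.28125 = min(77.696, 84.375) + 18.281 = 95.977 kips. φR_n = 0.75 × 95.977 = 72.0 kips.
Tension yield (gross): A_g = 4.5×0.375 = 1.6875 in². φR_n = 0.90 × 50 × 1.6875 = 75.9 kips.
Governing: min(53.7, 92.5, 72.0, 75.9) = 53.7 kips → bolt shear.

53.7 kips (bolt shear governs)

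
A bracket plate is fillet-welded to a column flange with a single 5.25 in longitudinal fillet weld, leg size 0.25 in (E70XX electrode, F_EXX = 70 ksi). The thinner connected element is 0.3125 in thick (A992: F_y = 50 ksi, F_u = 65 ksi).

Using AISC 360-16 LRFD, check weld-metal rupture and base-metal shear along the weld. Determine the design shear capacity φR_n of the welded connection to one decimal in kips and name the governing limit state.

29.2 kips (weld metal governs)

Weld metal: throat = 0.707×0.25 = 0.17675 in, L = 5.25 in. φR_n = 0.75 × 0.6 × 70 × 0.17675 × 5.25 = 29.2 kips.
Base metal shear (0.3125 in plate): yield φR_n = 1.0×0.6×50×0.3125×5.25 = 49.2 kips; rupture φR_n = 0.75×0.6×65×0.3125×5.25 = 48.0 kips; take 48.0 kips (rupture).
Governing: min(29.2, 48.0) = 29.2 kips → weld metal.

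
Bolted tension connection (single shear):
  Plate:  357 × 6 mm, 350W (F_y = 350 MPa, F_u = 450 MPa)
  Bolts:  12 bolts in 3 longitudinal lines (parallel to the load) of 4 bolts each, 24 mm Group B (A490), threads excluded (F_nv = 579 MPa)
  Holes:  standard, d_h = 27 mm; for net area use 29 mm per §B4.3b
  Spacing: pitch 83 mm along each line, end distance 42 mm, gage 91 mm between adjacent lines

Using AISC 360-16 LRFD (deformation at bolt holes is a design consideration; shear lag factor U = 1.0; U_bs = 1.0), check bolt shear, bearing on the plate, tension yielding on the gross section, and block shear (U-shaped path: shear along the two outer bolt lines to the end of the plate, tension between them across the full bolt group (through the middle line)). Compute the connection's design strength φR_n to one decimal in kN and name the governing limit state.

674.7 kN (gross-section yield governs)

Bolt shear: A_b = π(24)²/4 = 452.39 mm². φR_n = 0.75 × 579 × 452.39 × 12 × 1 = 2357.4 kN.
Bearing (6 mm plate, F_u = 450 MPa): end bolts L_c = 42 − 27/2 = 28.5, R_n = min(1.2×28.5×6×450, 2.4×24×6×450) = 92.34 kN/bolt; interior L_c = 83 − 27 = 56, R_n = 155.52 kN/bolt. φR_n = 0.75 × (3×92.34 + 9×155.52) = 1257.5 kN.
Tension yield (gross): A_g = 357×6 = 2142 mm². φR_n = 0.90 × 350 × 2142 = 674.7 kN.
Block shear: shear path 2×[42+3×83] = 2×291 mm, A_gv = 3492, A_nv = 2×(291 − 3.5×29)×6 = 2274 mm²; tension across gage: (182 − 2×29)×6 = 744 mm². R_n = min(0.6×450×2274, 0.6×350×3492) + 1.0×450×744 = min(613.98, 733.32) + 334.8 = 948.78 kN. φR_n = 0.75 × 948.78 = 711.6 kN.
Governing: min(2357.4, 1257.5, 674.7, 711.6) = 674.7 kN → gross-section yield.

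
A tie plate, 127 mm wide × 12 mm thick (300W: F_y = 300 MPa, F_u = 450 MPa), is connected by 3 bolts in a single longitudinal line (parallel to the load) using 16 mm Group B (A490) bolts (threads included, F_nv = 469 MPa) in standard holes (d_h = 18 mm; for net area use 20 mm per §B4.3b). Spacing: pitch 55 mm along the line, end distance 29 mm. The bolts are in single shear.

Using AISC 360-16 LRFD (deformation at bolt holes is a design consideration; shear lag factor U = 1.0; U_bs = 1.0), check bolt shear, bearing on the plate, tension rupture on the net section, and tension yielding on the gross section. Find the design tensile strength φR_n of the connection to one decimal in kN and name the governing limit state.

212.2 kN (bolt shear governs)

Bolt shear: A_b = π(16)²/4 = 201.06 mm². φR_n = 0.75 × 469 × 201.06 × 3 × 1 = 212.2 kN.
Bearing (12 mm plate, F_u = 450 MPa): end bolts L_c = 29 − 18/2 = 20, R_n = min(1.2×20×12×450, 2.4×16×12×450) = 129.6 kN/bolt; interior L_c = 55 − 18 = 37, R_n = 207.36 kN/bolt. φR_n = 0.75 × (1×129.6 + 2×207.36) = 408.2 kN.
Tension rupture (net): A_n = (127 − 1×20)×12 = 1284 mm² (U = 1.0, A_e = A_n). φR_n = 0.75 × 450 × 1284 = 433.4 kN.
Tension yield (gross): A_g = 127×12 = 1524 mm². φR_n = 0.90 × 300 × 1524 = 411.5 kN.
Governing: min(212.2, 408.2, 433.4, 411.5) = 212.2 kN → bolt shear.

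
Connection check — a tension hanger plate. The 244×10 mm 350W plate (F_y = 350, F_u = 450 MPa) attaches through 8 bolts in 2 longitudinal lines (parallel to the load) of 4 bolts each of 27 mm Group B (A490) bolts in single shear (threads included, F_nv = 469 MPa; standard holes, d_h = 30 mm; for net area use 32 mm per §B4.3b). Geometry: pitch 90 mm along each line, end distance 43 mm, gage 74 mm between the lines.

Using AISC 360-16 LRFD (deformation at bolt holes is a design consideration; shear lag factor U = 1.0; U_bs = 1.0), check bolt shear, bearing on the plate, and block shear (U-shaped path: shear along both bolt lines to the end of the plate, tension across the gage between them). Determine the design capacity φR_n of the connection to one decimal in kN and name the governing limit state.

955.8 kN (block shear governs)

Bolt shear: A_b = π(27)²/4 = 572.56 mm². φR_n = 0.75 × 469 × 572.56 × 8 × 1 = 1611.2 kN.
Bearing (10 mm plate, F_u = 450 MPa): end bolts L_c = 43 − 30/2 = 28, R_n = min(1.2×28×10×450, 2.4×27×10×450) = 151.2 kN/bolt; interior L_c = 90 − 30 = 60, R_n = 291.6 kN/bolt. φR_n = 0.75 × (2×151.2 + 6×291.6) = 1539.0 kN.
Block shear: shear path 2×[43+3×90] = 2×313 mm, A_gv = 6260, A_nv = 2×(313 − 3.5×32)×10 = 4020 mm²; tension across gage: (74 − 1×32)×10 = 420 mm². R_n = min(0.6×450×4020, 0.6×350×6260) + 1.0×450×420 = min(1085.4, 1314.6) + 189 = 1274.4 kN. φR_n = 0.75 × 1274.4 = 955.8 kN.
Governing: min(1611.2, 1539.0, 955.8) = 955.8 kN → block shear.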